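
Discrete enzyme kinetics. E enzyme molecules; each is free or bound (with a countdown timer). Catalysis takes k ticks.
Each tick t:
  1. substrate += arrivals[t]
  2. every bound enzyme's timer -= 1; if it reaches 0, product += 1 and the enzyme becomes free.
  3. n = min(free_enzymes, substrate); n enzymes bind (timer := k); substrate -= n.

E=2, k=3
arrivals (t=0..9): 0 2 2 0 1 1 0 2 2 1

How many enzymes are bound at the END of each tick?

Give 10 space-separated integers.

Answer: 0 2 2 2 2 2 2 2 2 2

Derivation:
t=0: arr=0 -> substrate=0 bound=0 product=0
t=1: arr=2 -> substrate=0 bound=2 product=0
t=2: arr=2 -> substrate=2 bound=2 product=0
t=3: arr=0 -> substrate=2 bound=2 product=0
t=4: arr=1 -> substrate=1 bound=2 product=2
t=5: arr=1 -> substrate=2 bound=2 product=2
t=6: arr=0 -> substrate=2 bound=2 product=2
t=7: arr=2 -> substrate=2 bound=2 product=4
t=8: arr=2 -> substrate=4 bound=2 product=4
t=9: arr=1 -> substrate=5 bound=2 product=4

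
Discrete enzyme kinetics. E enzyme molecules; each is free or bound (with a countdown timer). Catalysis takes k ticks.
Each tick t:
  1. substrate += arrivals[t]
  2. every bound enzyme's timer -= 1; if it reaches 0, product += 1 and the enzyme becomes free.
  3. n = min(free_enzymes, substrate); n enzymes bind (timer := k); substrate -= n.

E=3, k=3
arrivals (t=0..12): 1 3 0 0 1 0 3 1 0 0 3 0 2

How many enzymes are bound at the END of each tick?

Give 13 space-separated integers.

Answer: 1 3 3 3 2 2 3 3 3 2 3 3 3

Derivation:
t=0: arr=1 -> substrate=0 bound=1 product=0
t=1: arr=3 -> substrate=1 bound=3 product=0
t=2: arr=0 -> substrate=1 bound=3 product=0
t=3: arr=0 -> substrate=0 bound=3 product=1
t=4: arr=1 -> substrate=0 bound=2 product=3
t=5: arr=0 -> substrate=0 bound=2 product=3
t=6: arr=3 -> substrate=1 bound=3 product=4
t=7: arr=1 -> substrate=1 bound=3 product=5
t=8: arr=0 -> substrate=1 bound=3 product=5
t=9: arr=0 -> substrate=0 bound=2 product=7
t=10: arr=3 -> substrate=1 bound=3 product=8
t=11: arr=0 -> substrate=1 bound=3 product=8
t=12: arr=2 -> substrate=2 bound=3 product=9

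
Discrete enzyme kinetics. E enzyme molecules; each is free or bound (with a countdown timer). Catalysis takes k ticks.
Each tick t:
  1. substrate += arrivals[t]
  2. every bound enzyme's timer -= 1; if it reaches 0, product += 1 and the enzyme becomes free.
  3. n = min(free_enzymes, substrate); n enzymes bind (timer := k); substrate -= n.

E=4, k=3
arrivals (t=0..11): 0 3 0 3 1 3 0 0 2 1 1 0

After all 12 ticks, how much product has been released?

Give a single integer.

t=0: arr=0 -> substrate=0 bound=0 product=0
t=1: arr=3 -> substrate=0 bound=3 product=0
t=2: arr=0 -> substrate=0 bound=3 product=0
t=3: arr=3 -> substrate=2 bound=4 product=0
t=4: arr=1 -> substrate=0 bound=4 product=3
t=5: arr=3 -> substrate=3 bound=4 product=3
t=6: arr=0 -> substrate=2 bound=4 product=4
t=7: arr=0 -> substrate=0 bound=3 product=7
t=8: arr=2 -> substrate=1 bound=4 product=7
t=9: arr=1 -> substrate=1 bound=4 product=8
t=10: arr=1 -> substrate=0 bound=4 product=10
t=11: arr=0 -> substrate=0 bound=3 product=11

Answer: 11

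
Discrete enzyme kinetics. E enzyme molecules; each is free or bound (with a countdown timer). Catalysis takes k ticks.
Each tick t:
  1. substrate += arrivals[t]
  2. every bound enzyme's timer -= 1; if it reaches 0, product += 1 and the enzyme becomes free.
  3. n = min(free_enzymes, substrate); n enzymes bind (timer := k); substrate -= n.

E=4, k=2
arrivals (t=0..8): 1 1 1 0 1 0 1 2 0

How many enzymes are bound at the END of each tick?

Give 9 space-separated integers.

t=0: arr=1 -> substrate=0 bound=1 product=0
t=1: arr=1 -> substrate=0 bound=2 product=0
t=2: arr=1 -> substrate=0 bound=2 product=1
t=3: arr=0 -> substrate=0 bound=1 product=2
t=4: arr=1 -> substrate=0 bound=1 product=3
t=5: arr=0 -> substrate=0 bound=1 product=3
t=6: arr=1 -> substrate=0 bound=1 product=4
t=7: arr=2 -> substrate=0 bound=3 product=4
t=8: arr=0 -> substrate=0 bound=2 product=5

Answer: 1 2 2 1 1 1 1 3 2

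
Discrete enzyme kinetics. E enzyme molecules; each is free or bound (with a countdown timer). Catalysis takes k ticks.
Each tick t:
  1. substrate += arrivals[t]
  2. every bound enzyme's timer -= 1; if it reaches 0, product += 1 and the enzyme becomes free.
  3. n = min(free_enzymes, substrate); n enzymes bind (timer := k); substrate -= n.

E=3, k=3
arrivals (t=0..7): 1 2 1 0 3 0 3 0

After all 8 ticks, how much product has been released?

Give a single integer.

Answer: 6

Derivation:
t=0: arr=1 -> substrate=0 bound=1 product=0
t=1: arr=2 -> substrate=0 bound=3 product=0
t=2: arr=1 -> substrate=1 bound=3 product=0
t=3: arr=0 -> substrate=0 bound=3 product=1
t=4: arr=3 -> substrate=1 bound=3 product=3
t=5: arr=0 -> substrate=1 bound=3 product=3
t=6: arr=3 -> substrate=3 bound=3 product=4
t=7: arr=0 -> substrate=1 bound=3 product=6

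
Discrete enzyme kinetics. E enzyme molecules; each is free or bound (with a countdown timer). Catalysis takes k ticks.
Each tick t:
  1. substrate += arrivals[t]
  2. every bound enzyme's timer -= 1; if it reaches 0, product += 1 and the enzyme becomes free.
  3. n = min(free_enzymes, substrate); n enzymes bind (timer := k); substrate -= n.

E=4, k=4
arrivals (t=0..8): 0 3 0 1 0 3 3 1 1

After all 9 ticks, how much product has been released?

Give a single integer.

Answer: 4

Derivation:
t=0: arr=0 -> substrate=0 bound=0 product=0
t=1: arr=3 -> substrate=0 bound=3 product=0
t=2: arr=0 -> substrate=0 bound=3 product=0
t=3: arr=1 -> substrate=0 bound=4 product=0
t=4: arr=0 -> substrate=0 bound=4 product=0
t=5: arr=3 -> substrate=0 bound=4 product=3
t=6: arr=3 -> substrate=3 bound=4 product=3
t=7: arr=1 -> substrate=3 bound=4 product=4
t=8: arr=1 -> substrate=4 bound=4 product=4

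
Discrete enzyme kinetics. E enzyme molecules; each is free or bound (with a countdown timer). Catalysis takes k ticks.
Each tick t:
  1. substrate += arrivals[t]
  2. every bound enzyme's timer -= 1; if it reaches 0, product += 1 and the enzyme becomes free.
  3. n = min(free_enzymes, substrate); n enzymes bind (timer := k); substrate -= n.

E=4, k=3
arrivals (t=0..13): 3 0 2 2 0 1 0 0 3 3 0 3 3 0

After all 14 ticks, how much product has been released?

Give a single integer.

Answer: 12

Derivation:
t=0: arr=3 -> substrate=0 bound=3 product=0
t=1: arr=0 -> substrate=0 bound=3 product=0
t=2: arr=2 -> substrate=1 bound=4 product=0
t=3: arr=2 -> substrate=0 bound=4 product=3
t=4: arr=0 -> substrate=0 bound=4 product=3
t=5: arr=1 -> substrate=0 bound=4 product=4
t=6: arr=0 -> substrate=0 bound=1 product=7
t=7: arr=0 -> substrate=0 bound=1 product=7
t=8: arr=3 -> substrate=0 bound=3 product=8
t=9: arr=3 -> substrate=2 bound=4 product=8
t=10: arr=0 -> substrate=2 bound=4 product=8
t=11: arr=3 -> substrate=2 bound=4 product=11
t=12: arr=3 -> substrate=4 bound=4 product=12
t=13: arr=0 -> substrate=4 bound=4 product=12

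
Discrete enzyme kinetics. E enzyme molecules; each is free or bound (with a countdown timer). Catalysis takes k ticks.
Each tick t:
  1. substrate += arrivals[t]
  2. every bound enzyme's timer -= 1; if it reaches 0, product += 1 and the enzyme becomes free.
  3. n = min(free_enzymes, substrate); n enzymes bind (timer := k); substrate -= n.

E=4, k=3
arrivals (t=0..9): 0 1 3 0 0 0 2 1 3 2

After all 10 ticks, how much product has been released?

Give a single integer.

t=0: arr=0 -> substrate=0 bound=0 product=0
t=1: arr=1 -> substrate=0 bound=1 product=0
t=2: arr=3 -> substrate=0 bound=4 product=0
t=3: arr=0 -> substrate=0 bound=4 product=0
t=4: arr=0 -> substrate=0 bound=3 product=1
t=5: arr=0 -> substrate=0 bound=0 product=4
t=6: arr=2 -> substrate=0 bound=2 product=4
t=7: arr=1 -> substrate=0 bound=3 product=4
t=8: arr=3 -> substrate=2 bound=4 product=4
t=9: arr=2 -> substrate=2 bound=4 product=6

Answer: 6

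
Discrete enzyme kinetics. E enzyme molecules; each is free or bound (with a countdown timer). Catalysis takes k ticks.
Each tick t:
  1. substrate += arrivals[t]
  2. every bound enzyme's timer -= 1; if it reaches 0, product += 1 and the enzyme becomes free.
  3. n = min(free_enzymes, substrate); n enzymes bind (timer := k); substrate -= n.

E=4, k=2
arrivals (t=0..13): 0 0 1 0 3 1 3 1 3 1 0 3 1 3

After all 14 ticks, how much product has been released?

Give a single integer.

Answer: 16

Derivation:
t=0: arr=0 -> substrate=0 bound=0 product=0
t=1: arr=0 -> substrate=0 bound=0 product=0
t=2: arr=1 -> substrate=0 bound=1 product=0
t=3: arr=0 -> substrate=0 bound=1 product=0
t=4: arr=3 -> substrate=0 bound=3 product=1
t=5: arr=1 -> substrate=0 bound=4 product=1
t=6: arr=3 -> substrate=0 bound=4 product=4
t=7: arr=1 -> substrate=0 bound=4 product=5
t=8: arr=3 -> substrate=0 bound=4 product=8
t=9: arr=1 -> substrate=0 bound=4 product=9
t=10: arr=0 -> substrate=0 bound=1 product=12
t=11: arr=3 -> substrate=0 bound=3 product=13
t=12: arr=1 -> substrate=0 bound=4 product=13
t=13: arr=3 -> substrate=0 bound=4 product=16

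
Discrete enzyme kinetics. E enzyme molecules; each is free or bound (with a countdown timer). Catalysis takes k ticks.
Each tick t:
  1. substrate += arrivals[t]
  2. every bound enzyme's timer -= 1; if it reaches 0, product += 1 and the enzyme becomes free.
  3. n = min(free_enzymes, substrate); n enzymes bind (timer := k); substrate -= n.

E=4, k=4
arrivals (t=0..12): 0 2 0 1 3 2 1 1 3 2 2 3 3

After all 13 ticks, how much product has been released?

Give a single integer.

Answer: 8

Derivation:
t=0: arr=0 -> substrate=0 bound=0 product=0
t=1: arr=2 -> substrate=0 bound=2 product=0
t=2: arr=0 -> substrate=0 bound=2 product=0
t=3: arr=1 -> substrate=0 bound=3 product=0
t=4: arr=3 -> substrate=2 bound=4 product=0
t=5: arr=2 -> substrate=2 bound=4 product=2
t=6: arr=1 -> substrate=3 bound=4 product=2
t=7: arr=1 -> substrate=3 bound=4 product=3
t=8: arr=3 -> substrate=5 bound=4 product=4
t=9: arr=2 -> substrate=5 bound=4 product=6
t=10: arr=2 -> substrate=7 bound=4 product=6
t=11: arr=3 -> substrate=9 bound=4 product=7
t=12: arr=3 -> substrate=11 bound=4 product=8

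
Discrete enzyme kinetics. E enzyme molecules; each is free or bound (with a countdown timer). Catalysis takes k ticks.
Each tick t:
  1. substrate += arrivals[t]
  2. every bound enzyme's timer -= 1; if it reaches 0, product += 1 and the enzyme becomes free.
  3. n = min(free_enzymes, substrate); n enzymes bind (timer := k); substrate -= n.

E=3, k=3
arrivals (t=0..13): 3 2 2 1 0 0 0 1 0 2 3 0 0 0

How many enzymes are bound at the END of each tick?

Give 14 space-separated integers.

Answer: 3 3 3 3 3 3 2 3 3 3 3 3 3 2

Derivation:
t=0: arr=3 -> substrate=0 bound=3 product=0
t=1: arr=2 -> substrate=2 bound=3 product=0
t=2: arr=2 -> substrate=4 bound=3 product=0
t=3: arr=1 -> substrate=2 bound=3 product=3
t=4: arr=0 -> substrate=2 bound=3 product=3
t=5: arr=0 -> substrate=2 bound=3 product=3
t=6: arr=0 -> substrate=0 bound=2 product=6
t=7: arr=1 -> substrate=0 bound=3 product=6
t=8: arr=0 -> substrate=0 bound=3 product=6
t=9: arr=2 -> substrate=0 bound=3 product=8
t=10: arr=3 -> substrate=2 bound=3 product=9
t=11: arr=0 -> substrate=2 bound=3 product=9
t=12: arr=0 -> substrate=0 bound=3 product=11
t=13: arr=0 -> substrate=0 bound=2 product=12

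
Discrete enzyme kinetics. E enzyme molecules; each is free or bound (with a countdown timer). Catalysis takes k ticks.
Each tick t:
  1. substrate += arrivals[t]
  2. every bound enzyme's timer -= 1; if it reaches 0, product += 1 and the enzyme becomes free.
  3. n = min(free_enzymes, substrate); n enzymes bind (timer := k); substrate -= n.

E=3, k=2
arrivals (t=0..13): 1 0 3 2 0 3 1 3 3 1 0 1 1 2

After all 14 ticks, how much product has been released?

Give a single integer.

Answer: 16

Derivation:
t=0: arr=1 -> substrate=0 bound=1 product=0
t=1: arr=0 -> substrate=0 bound=1 product=0
t=2: arr=3 -> substrate=0 bound=3 product=1
t=3: arr=2 -> substrate=2 bound=3 product=1
t=4: arr=0 -> substrate=0 bound=2 product=4
t=5: arr=3 -> substrate=2 bound=3 product=4
t=6: arr=1 -> substrate=1 bound=3 product=6
t=7: arr=3 -> substrate=3 bound=3 product=7
t=8: arr=3 -> substrate=4 bound=3 product=9
t=9: arr=1 -> substrate=4 bound=3 product=10
t=10: arr=0 -> substrate=2 bound=3 product=12
t=11: arr=1 -> substrate=2 bound=3 product=13
t=12: arr=1 -> substrate=1 bound=3 product=15
t=13: arr=2 -> substrate=2 bound=3 product=16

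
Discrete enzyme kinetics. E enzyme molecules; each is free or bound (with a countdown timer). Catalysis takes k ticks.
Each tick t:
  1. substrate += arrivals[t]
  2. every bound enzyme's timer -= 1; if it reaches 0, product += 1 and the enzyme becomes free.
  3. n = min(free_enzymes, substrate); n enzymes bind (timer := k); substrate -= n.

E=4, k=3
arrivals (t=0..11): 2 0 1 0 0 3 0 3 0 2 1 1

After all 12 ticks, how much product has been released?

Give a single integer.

Answer: 9

Derivation:
t=0: arr=2 -> substrate=0 bound=2 product=0
t=1: arr=0 -> substrate=0 bound=2 product=0
t=2: arr=1 -> substrate=0 bound=3 product=0
t=3: arr=0 -> substrate=0 bound=1 product=2
t=4: arr=0 -> substrate=0 bound=1 product=2
t=5: arr=3 -> substrate=0 bound=3 product=3
t=6: arr=0 -> substrate=0 bound=3 product=3
t=7: arr=3 -> substrate=2 bound=4 product=3
t=8: arr=0 -> substrate=0 bound=3 product=6
t=9: arr=2 -> substrate=1 bound=4 product=6
t=10: arr=1 -> substrate=1 bound=4 product=7
t=11: arr=1 -> substrate=0 bound=4 product=9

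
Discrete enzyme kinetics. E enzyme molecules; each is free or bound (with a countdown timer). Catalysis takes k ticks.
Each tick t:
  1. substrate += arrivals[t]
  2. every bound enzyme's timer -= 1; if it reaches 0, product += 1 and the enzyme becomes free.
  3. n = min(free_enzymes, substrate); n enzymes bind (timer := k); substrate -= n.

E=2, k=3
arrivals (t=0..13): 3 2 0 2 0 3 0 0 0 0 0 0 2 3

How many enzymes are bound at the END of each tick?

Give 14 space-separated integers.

t=0: arr=3 -> substrate=1 bound=2 product=0
t=1: arr=2 -> substrate=3 bound=2 product=0
t=2: arr=0 -> substrate=3 bound=2 product=0
t=3: arr=2 -> substrate=3 bound=2 product=2
t=4: arr=0 -> substrate=3 bound=2 product=2
t=5: arr=3 -> substrate=6 bound=2 product=2
t=6: arr=0 -> substrate=4 bound=2 product=4
t=7: arr=0 -> substrate=4 bound=2 product=4
t=8: arr=0 -> substrate=4 bound=2 product=4
t=9: arr=0 -> substrate=2 bound=2 product=6
t=10: arr=0 -> substrate=2 bound=2 product=6
t=11: arr=0 -> substrate=2 bound=2 product=6
t=12: arr=2 -> substrate=2 bound=2 product=8
t=13: arr=3 -> substrate=5 bound=2 product=8

Answer: 2 2 2 2 2 2 2 2 2 2 2 2 2 2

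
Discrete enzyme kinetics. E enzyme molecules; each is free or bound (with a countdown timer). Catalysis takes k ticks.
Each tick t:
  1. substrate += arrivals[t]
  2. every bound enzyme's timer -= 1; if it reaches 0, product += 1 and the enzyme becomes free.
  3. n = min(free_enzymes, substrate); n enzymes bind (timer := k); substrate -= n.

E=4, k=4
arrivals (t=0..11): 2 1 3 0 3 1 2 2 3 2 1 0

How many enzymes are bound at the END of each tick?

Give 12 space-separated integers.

Answer: 2 3 4 4 4 4 4 4 4 4 4 4

Derivation:
t=0: arr=2 -> substrate=0 bound=2 product=0
t=1: arr=1 -> substrate=0 bound=3 product=0
t=2: arr=3 -> substrate=2 bound=4 product=0
t=3: arr=0 -> substrate=2 bound=4 product=0
t=4: arr=3 -> substrate=3 bound=4 product=2
t=5: arr=1 -> substrate=3 bound=4 product=3
t=6: arr=2 -> substrate=4 bound=4 product=4
t=7: arr=2 -> substrate=6 bound=4 product=4
t=8: arr=3 -> substrate=7 bound=4 product=6
t=9: arr=2 -> substrate=8 bound=4 product=7
t=10: arr=1 -> substrate=8 bound=4 product=8
t=11: arr=0 -> substrate=8 bound=4 product=8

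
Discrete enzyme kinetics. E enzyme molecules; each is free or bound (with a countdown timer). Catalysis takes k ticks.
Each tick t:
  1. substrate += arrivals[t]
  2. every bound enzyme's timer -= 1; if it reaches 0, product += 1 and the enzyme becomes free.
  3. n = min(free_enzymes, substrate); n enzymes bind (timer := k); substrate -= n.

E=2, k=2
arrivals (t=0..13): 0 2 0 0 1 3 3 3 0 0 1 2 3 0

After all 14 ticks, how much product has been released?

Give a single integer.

Answer: 10

Derivation:
t=0: arr=0 -> substrate=0 bound=0 product=0
t=1: arr=2 -> substrate=0 bound=2 product=0
t=2: arr=0 -> substrate=0 bound=2 product=0
t=3: arr=0 -> substrate=0 bound=0 product=2
t=4: arr=1 -> substrate=0 bound=1 product=2
t=5: arr=3 -> substrate=2 bound=2 product=2
t=6: arr=3 -> substrate=4 bound=2 product=3
t=7: arr=3 -> substrate=6 bound=2 product=4
t=8: arr=0 -> substrate=5 bound=2 product=5
t=9: arr=0 -> substrate=4 bound=2 product=6
t=10: arr=1 -> substrate=4 bound=2 product=7
t=11: arr=2 -> substrate=5 bound=2 product=8
t=12: arr=3 -> substrate=7 bound=2 product=9
t=13: arr=0 -> substrate=6 bound=2 product=10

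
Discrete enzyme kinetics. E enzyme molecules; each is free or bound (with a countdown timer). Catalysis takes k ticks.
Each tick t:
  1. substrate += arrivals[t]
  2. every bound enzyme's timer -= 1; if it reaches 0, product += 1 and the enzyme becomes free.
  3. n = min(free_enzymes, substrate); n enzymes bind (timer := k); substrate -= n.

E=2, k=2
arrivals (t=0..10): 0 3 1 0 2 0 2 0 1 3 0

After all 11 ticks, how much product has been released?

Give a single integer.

t=0: arr=0 -> substrate=0 bound=0 product=0
t=1: arr=3 -> substrate=1 bound=2 product=0
t=2: arr=1 -> substrate=2 bound=2 product=0
t=3: arr=0 -> substrate=0 bound=2 product=2
t=4: arr=2 -> substrate=2 bound=2 product=2
t=5: arr=0 -> substrate=0 bound=2 product=4
t=6: arr=2 -> substrate=2 bound=2 product=4
t=7: arr=0 -> substrate=0 bound=2 product=6
t=8: arr=1 -> substrate=1 bound=2 product=6
t=9: arr=3 -> substrate=2 bound=2 product=8
t=10: arr=0 -> substrate=2 bound=2 product=8

Answer: 8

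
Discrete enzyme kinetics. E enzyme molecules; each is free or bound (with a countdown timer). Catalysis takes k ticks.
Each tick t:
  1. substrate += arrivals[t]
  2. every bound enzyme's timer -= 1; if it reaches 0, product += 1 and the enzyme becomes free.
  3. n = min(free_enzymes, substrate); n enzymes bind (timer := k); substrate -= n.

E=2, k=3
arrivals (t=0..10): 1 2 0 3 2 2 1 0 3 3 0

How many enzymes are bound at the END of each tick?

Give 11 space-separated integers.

t=0: arr=1 -> substrate=0 bound=1 product=0
t=1: arr=2 -> substrate=1 bound=2 product=0
t=2: arr=0 -> substrate=1 bound=2 product=0
t=3: arr=3 -> substrate=3 bound=2 product=1
t=4: arr=2 -> substrate=4 bound=2 product=2
t=5: arr=2 -> substrate=6 bound=2 product=2
t=6: arr=1 -> substrate=6 bound=2 product=3
t=7: arr=0 -> substrate=5 bound=2 product=4
t=8: arr=3 -> substrate=8 bound=2 product=4
t=9: arr=3 -> substrate=10 bound=2 product=5
t=10: arr=0 -> substrate=9 bound=2 product=6

Answer: 1 2 2 2 2 2 2 2 2 2 2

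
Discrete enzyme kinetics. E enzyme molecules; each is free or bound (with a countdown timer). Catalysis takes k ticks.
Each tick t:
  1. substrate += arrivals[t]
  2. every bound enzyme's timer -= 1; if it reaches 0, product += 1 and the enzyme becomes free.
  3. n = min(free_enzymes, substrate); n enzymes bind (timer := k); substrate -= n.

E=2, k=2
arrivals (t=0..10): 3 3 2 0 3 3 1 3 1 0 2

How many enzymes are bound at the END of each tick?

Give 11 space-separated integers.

t=0: arr=3 -> substrate=1 bound=2 product=0
t=1: arr=3 -> substrate=4 bound=2 product=0
t=2: arr=2 -> substrate=4 bound=2 product=2
t=3: arr=0 -> substrate=4 bound=2 product=2
t=4: arr=3 -> substrate=5 bound=2 product=4
t=5: arr=3 -> substrate=8 bound=2 product=4
t=6: arr=1 -> substrate=7 bound=2 product=6
t=7: arr=3 -> substrate=10 bound=2 product=6
t=8: arr=1 -> substrate=9 bound=2 product=8
t=9: arr=0 -> substrate=9 bound=2 product=8
t=10: arr=2 -> substrate=9 bound=2 product=10

Answer: 2 2 2 2 2 2 2 2 2 2 2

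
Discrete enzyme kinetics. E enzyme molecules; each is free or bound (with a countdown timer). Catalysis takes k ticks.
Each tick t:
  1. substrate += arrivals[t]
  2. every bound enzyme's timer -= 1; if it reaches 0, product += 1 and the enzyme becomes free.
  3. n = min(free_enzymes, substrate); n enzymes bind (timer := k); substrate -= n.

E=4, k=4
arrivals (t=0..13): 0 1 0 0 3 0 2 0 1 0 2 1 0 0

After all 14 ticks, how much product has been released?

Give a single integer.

t=0: arr=0 -> substrate=0 bound=0 product=0
t=1: arr=1 -> substrate=0 bound=1 product=0
t=2: arr=0 -> substrate=0 bound=1 product=0
t=3: arr=0 -> substrate=0 bound=1 product=0
t=4: arr=3 -> substrate=0 bound=4 product=0
t=5: arr=0 -> substrate=0 bound=3 product=1
t=6: arr=2 -> substrate=1 bound=4 product=1
t=7: arr=0 -> substrate=1 bound=4 product=1
t=8: arr=1 -> substrate=0 bound=3 product=4
t=9: arr=0 -> substrate=0 bound=3 product=4
t=10: arr=2 -> substrate=0 bound=4 product=5
t=11: arr=1 -> substrate=1 bound=4 product=5
t=12: arr=0 -> substrate=0 bound=3 product=7
t=13: arr=0 -> substrate=0 bound=3 product=7

Answer: 7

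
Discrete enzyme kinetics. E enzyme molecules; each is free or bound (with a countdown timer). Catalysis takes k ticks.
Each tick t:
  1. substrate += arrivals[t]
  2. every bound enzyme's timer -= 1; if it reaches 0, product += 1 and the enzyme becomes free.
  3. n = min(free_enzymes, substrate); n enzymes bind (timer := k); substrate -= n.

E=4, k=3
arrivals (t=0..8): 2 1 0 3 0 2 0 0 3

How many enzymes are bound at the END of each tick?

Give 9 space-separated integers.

t=0: arr=2 -> substrate=0 bound=2 product=0
t=1: arr=1 -> substrate=0 bound=3 product=0
t=2: arr=0 -> substrate=0 bound=3 product=0
t=3: arr=3 -> substrate=0 bound=4 product=2
t=4: arr=0 -> substrate=0 bound=3 product=3
t=5: arr=2 -> substrate=1 bound=4 product=3
t=6: arr=0 -> substrate=0 bound=2 product=6
t=7: arr=0 -> substrate=0 bound=2 product=6
t=8: arr=3 -> substrate=0 bound=4 product=7

Answer: 2 3 3 4 3 4 2 2 4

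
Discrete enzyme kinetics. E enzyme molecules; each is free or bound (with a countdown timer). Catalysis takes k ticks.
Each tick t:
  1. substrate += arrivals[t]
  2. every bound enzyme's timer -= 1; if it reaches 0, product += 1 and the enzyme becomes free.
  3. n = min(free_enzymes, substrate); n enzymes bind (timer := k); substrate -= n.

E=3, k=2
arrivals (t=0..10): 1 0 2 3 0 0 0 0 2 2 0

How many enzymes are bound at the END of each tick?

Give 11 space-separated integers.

t=0: arr=1 -> substrate=0 bound=1 product=0
t=1: arr=0 -> substrate=0 bound=1 product=0
t=2: arr=2 -> substrate=0 bound=2 product=1
t=3: arr=3 -> substrate=2 bound=3 product=1
t=4: arr=0 -> substrate=0 bound=3 product=3
t=5: arr=0 -> substrate=0 bound=2 product=4
t=6: arr=0 -> substrate=0 bound=0 product=6
t=7: arr=0 -> substrate=0 bound=0 product=6
t=8: arr=2 -> substrate=0 bound=2 product=6
t=9: arr=2 -> substrate=1 bound=3 product=6
t=10: arr=0 -> substrate=0 bound=2 product=8

Answer: 1 1 2 3 3 2 0 0 2 3 2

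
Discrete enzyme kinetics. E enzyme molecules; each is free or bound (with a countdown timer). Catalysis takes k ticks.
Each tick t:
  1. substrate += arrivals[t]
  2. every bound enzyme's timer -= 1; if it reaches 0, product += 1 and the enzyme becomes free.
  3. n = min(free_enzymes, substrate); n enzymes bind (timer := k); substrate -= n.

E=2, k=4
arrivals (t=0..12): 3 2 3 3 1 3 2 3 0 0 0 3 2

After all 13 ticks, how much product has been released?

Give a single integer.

t=0: arr=3 -> substrate=1 bound=2 product=0
t=1: arr=2 -> substrate=3 bound=2 product=0
t=2: arr=3 -> substrate=6 bound=2 product=0
t=3: arr=3 -> substrate=9 bound=2 product=0
t=4: arr=1 -> substrate=8 bound=2 product=2
t=5: arr=3 -> substrate=11 bound=2 product=2
t=6: arr=2 -> substrate=13 bound=2 product=2
t=7: arr=3 -> substrate=16 bound=2 product=2
t=8: arr=0 -> substrate=14 bound=2 product=4
t=9: arr=0 -> substrate=14 bound=2 product=4
t=10: arr=0 -> substrate=14 bound=2 product=4
t=11: arr=3 -> substrate=17 bound=2 product=4
t=12: arr=2 -> substrate=17 bound=2 product=6

Answer: 6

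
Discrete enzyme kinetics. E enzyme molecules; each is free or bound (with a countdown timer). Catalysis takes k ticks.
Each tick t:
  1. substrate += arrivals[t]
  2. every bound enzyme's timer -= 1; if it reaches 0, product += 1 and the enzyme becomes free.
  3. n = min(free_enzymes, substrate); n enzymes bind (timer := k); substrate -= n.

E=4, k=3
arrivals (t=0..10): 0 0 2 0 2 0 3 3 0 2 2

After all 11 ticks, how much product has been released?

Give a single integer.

t=0: arr=0 -> substrate=0 bound=0 product=0
t=1: arr=0 -> substrate=0 bound=0 product=0
t=2: arr=2 -> substrate=0 bound=2 product=0
t=3: arr=0 -> substrate=0 bound=2 product=0
t=4: arr=2 -> substrate=0 bound=4 product=0
t=5: arr=0 -> substrate=0 bound=2 product=2
t=6: arr=3 -> substrate=1 bound=4 product=2
t=7: arr=3 -> substrate=2 bound=4 product=4
t=8: arr=0 -> substrate=2 bound=4 product=4
t=9: arr=2 -> substrate=2 bound=4 product=6
t=10: arr=2 -> substrate=2 bound=4 product=8

Answer: 8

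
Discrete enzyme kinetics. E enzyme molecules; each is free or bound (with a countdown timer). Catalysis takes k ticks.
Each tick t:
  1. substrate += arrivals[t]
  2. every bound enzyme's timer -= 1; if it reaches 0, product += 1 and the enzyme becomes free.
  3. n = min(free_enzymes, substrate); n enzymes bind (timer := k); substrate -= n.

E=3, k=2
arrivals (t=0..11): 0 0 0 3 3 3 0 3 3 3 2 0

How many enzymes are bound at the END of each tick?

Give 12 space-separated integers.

Answer: 0 0 0 3 3 3 3 3 3 3 3 3

Derivation:
t=0: arr=0 -> substrate=0 bound=0 product=0
t=1: arr=0 -> substrate=0 bound=0 product=0
t=2: arr=0 -> substrate=0 bound=0 product=0
t=3: arr=3 -> substrate=0 bound=3 product=0
t=4: arr=3 -> substrate=3 bound=3 product=0
t=5: arr=3 -> substrate=3 bound=3 product=3
t=6: arr=0 -> substrate=3 bound=3 product=3
t=7: arr=3 -> substrate=3 bound=3 product=6
t=8: arr=3 -> substrate=6 bound=3 product=6
t=9: arr=3 -> substrate=6 bound=3 product=9
t=10: arr=2 -> substrate=8 bound=3 product=9
t=11: arr=0 -> substrate=5 bound=3 product=12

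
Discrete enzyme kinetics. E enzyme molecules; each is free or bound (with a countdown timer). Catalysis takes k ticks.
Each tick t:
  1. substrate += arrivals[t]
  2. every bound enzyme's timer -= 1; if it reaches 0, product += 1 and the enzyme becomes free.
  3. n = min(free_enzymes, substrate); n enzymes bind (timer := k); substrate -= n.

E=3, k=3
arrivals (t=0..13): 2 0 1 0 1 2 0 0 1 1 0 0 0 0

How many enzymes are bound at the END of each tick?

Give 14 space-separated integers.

Answer: 2 2 3 1 2 3 3 2 1 2 2 1 0 0

Derivation:
t=0: arr=2 -> substrate=0 bound=2 product=0
t=1: arr=0 -> substrate=0 bound=2 product=0
t=2: arr=1 -> substrate=0 bound=3 product=0
t=3: arr=0 -> substrate=0 bound=1 product=2
t=4: arr=1 -> substrate=0 bound=2 product=2
t=5: arr=2 -> substrate=0 bound=3 product=3
t=6: arr=0 -> substrate=0 bound=3 product=3
t=7: arr=0 -> substrate=0 bound=2 product=4
t=8: arr=1 -> substrate=0 bound=1 product=6
t=9: arr=1 -> substrate=0 bound=2 product=6
t=10: arr=0 -> substrate=0 bound=2 product=6
t=11: arr=0 -> substrate=0 bound=1 product=7
t=12: arr=0 -> substrate=0 bound=0 product=8
t=13: arr=0 -> substrate=0 bound=0 product=8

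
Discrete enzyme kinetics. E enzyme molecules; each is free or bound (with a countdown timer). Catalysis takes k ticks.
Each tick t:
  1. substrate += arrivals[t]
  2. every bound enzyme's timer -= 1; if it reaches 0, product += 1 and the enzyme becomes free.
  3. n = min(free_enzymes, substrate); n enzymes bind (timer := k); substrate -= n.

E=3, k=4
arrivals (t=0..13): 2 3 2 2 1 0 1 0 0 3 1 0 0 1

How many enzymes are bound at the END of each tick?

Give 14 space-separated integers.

t=0: arr=2 -> substrate=0 bound=2 product=0
t=1: arr=3 -> substrate=2 bound=3 product=0
t=2: arr=2 -> substrate=4 bound=3 product=0
t=3: arr=2 -> substrate=6 bound=3 product=0
t=4: arr=1 -> substrate=5 bound=3 product=2
t=5: arr=0 -> substrate=4 bound=3 product=3
t=6: arr=1 -> substrate=5 bound=3 product=3
t=7: arr=0 -> substrate=5 bound=3 product=3
t=8: arr=0 -> substrate=3 bound=3 product=5
t=9: arr=3 -> substrate=5 bound=3 product=6
t=10: arr=1 -> substrate=6 bound=3 product=6
t=11: arr=0 -> substrate=6 bound=3 product=6
t=12: arr=0 -> substrate=4 bound=3 product=8
t=13: arr=1 -> substrate=4 bound=3 product=9

Answer: 2 3 3 3 3 3 3 3 3 3 3 3 3 3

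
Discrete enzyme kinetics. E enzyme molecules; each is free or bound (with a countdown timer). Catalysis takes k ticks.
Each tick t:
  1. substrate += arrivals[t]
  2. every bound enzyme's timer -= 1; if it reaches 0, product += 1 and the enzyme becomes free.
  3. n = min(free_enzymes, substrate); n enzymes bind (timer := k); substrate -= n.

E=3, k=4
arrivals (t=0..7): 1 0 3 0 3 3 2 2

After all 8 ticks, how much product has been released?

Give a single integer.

t=0: arr=1 -> substrate=0 bound=1 product=0
t=1: arr=0 -> substrate=0 bound=1 product=0
t=2: arr=3 -> substrate=1 bound=3 product=0
t=3: arr=0 -> substrate=1 bound=3 product=0
t=4: arr=3 -> substrate=3 bound=3 product=1
t=5: arr=3 -> substrate=6 bound=3 product=1
t=6: arr=2 -> substrate=6 bound=3 product=3
t=7: arr=2 -> substrate=8 bound=3 product=3

Answer: 3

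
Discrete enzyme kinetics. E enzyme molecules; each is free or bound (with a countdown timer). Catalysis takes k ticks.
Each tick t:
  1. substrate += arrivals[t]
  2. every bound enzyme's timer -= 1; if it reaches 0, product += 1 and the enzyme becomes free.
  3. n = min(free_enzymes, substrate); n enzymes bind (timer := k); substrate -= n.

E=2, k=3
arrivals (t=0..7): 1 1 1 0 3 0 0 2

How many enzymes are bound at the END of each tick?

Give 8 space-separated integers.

Answer: 1 2 2 2 2 2 2 2

Derivation:
t=0: arr=1 -> substrate=0 bound=1 product=0
t=1: arr=1 -> substrate=0 bound=2 product=0
t=2: arr=1 -> substrate=1 bound=2 product=0
t=3: arr=0 -> substrate=0 bound=2 product=1
t=4: arr=3 -> substrate=2 bound=2 product=2
t=5: arr=0 -> substrate=2 bound=2 product=2
t=6: arr=0 -> substrate=1 bound=2 product=3
t=7: arr=2 -> substrate=2 bound=2 product=4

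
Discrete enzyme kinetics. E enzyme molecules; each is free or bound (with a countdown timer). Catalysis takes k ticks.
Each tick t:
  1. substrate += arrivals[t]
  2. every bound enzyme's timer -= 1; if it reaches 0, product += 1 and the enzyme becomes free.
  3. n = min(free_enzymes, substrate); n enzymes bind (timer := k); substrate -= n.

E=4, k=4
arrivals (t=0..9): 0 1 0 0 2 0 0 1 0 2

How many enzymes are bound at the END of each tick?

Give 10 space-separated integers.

Answer: 0 1 1 1 3 2 2 3 1 3

Derivation:
t=0: arr=0 -> substrate=0 bound=0 product=0
t=1: arr=1 -> substrate=0 bound=1 product=0
t=2: arr=0 -> substrate=0 bound=1 product=0
t=3: arr=0 -> substrate=0 bound=1 product=0
t=4: arr=2 -> substrate=0 bound=3 product=0
t=5: arr=0 -> substrate=0 bound=2 product=1
t=6: arr=0 -> substrate=0 bound=2 product=1
t=7: arr=1 -> substrate=0 bound=3 product=1
t=8: arr=0 -> substrate=0 bound=1 product=3
t=9: arr=2 -> substrate=0 bound=3 product=3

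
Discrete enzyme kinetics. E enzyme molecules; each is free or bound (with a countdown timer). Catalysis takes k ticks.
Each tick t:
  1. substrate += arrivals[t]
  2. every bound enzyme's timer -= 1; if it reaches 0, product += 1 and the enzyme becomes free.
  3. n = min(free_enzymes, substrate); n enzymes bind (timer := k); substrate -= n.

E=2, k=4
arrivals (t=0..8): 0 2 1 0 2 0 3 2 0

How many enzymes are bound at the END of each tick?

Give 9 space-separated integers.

Answer: 0 2 2 2 2 2 2 2 2

Derivation:
t=0: arr=0 -> substrate=0 bound=0 product=0
t=1: arr=2 -> substrate=0 bound=2 product=0
t=2: arr=1 -> substrate=1 bound=2 product=0
t=3: arr=0 -> substrate=1 bound=2 product=0
t=4: arr=2 -> substrate=3 bound=2 product=0
t=5: arr=0 -> substrate=1 bound=2 product=2
t=6: arr=3 -> substrate=4 bound=2 product=2
t=7: arr=2 -> substrate=6 bound=2 product=2
t=8: arr=0 -> substrate=6 bound=2 product=2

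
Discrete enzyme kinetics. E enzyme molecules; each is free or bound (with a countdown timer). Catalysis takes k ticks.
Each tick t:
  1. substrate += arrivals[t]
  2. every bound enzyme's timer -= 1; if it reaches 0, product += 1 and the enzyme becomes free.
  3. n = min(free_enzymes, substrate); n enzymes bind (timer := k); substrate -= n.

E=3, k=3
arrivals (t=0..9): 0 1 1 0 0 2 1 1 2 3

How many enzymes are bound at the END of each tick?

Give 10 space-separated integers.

t=0: arr=0 -> substrate=0 bound=0 product=0
t=1: arr=1 -> substrate=0 bound=1 product=0
t=2: arr=1 -> substrate=0 bound=2 product=0
t=3: arr=0 -> substrate=0 bound=2 product=0
t=4: arr=0 -> substrate=0 bound=1 product=1
t=5: arr=2 -> substrate=0 bound=2 product=2
t=6: arr=1 -> substrate=0 bound=3 product=2
t=7: arr=1 -> substrate=1 bound=3 product=2
t=8: arr=2 -> substrate=1 bound=3 product=4
t=9: arr=3 -> substrate=3 bound=3 product=5

Answer: 0 1 2 2 1 2 3 3 3 3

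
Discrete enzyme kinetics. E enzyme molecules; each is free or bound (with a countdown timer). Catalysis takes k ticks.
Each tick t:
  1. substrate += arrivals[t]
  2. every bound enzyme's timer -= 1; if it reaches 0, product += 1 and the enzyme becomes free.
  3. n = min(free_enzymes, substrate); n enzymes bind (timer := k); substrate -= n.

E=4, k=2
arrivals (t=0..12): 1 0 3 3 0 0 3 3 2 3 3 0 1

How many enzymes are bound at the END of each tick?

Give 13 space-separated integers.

Answer: 1 1 3 4 3 2 3 4 4 4 4 4 4

Derivation:
t=0: arr=1 -> substrate=0 bound=1 product=0
t=1: arr=0 -> substrate=0 bound=1 product=0
t=2: arr=3 -> substrate=0 bound=3 product=1
t=3: arr=3 -> substrate=2 bound=4 product=1
t=4: arr=0 -> substrate=0 bound=3 product=4
t=5: arr=0 -> substrate=0 bound=2 product=5
t=6: arr=3 -> substrate=0 bound=3 product=7
t=7: arr=3 -> substrate=2 bound=4 product=7
t=8: arr=2 -> substrate=1 bound=4 product=10
t=9: arr=3 -> substrate=3 bound=4 product=11
t=10: arr=3 -> substrate=3 bound=4 product=14
t=11: arr=0 -> substrate=2 bound=4 product=15
t=12: arr=1 -> substrate=0 bound=4 product=18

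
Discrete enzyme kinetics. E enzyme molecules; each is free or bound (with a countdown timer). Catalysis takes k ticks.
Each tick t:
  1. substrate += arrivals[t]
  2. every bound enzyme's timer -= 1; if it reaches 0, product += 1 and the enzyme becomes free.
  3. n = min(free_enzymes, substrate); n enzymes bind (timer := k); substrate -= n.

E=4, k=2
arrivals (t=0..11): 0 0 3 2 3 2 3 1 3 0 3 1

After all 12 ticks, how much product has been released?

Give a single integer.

t=0: arr=0 -> substrate=0 bound=0 product=0
t=1: arr=0 -> substrate=0 bound=0 product=0
t=2: arr=3 -> substrate=0 bound=3 product=0
t=3: arr=2 -> substrate=1 bound=4 product=0
t=4: arr=3 -> substrate=1 bound=4 product=3
t=5: arr=2 -> substrate=2 bound=4 product=4
t=6: arr=3 -> substrate=2 bound=4 product=7
t=7: arr=1 -> substrate=2 bound=4 product=8
t=8: arr=3 -> substrate=2 bound=4 product=11
t=9: arr=0 -> substrate=1 bound=4 product=12
t=10: arr=3 -> substrate=1 bound=4 product=15
t=11: arr=1 -> substrate=1 bound=4 product=16

Answer: 16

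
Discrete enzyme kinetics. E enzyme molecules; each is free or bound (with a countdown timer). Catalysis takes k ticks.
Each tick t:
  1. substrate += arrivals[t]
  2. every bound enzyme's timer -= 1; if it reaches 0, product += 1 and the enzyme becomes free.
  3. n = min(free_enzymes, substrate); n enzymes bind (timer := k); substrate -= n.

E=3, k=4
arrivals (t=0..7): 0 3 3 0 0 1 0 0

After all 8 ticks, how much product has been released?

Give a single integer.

t=0: arr=0 -> substrate=0 bound=0 product=0
t=1: arr=3 -> substrate=0 bound=3 product=0
t=2: arr=3 -> substrate=3 bound=3 product=0
t=3: arr=0 -> substrate=3 bound=3 product=0
t=4: arr=0 -> substrate=3 bound=3 product=0
t=5: arr=1 -> substrate=1 bound=3 product=3
t=6: arr=0 -> substrate=1 bound=3 product=3
t=7: arr=0 -> substrate=1 bound=3 product=3

Answer: 3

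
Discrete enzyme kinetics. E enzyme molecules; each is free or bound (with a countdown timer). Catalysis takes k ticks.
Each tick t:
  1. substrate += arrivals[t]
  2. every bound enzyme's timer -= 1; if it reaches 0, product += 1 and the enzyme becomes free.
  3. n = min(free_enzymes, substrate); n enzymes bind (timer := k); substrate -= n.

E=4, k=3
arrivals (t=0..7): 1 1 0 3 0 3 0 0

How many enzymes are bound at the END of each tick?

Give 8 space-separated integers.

t=0: arr=1 -> substrate=0 bound=1 product=0
t=1: arr=1 -> substrate=0 bound=2 product=0
t=2: arr=0 -> substrate=0 bound=2 product=0
t=3: arr=3 -> substrate=0 bound=4 product=1
t=4: arr=0 -> substrate=0 bound=3 product=2
t=5: arr=3 -> substrate=2 bound=4 product=2
t=6: arr=0 -> substrate=0 bound=3 product=5
t=7: arr=0 -> substrate=0 bound=3 product=5

Answer: 1 2 2 4 3 4 3 3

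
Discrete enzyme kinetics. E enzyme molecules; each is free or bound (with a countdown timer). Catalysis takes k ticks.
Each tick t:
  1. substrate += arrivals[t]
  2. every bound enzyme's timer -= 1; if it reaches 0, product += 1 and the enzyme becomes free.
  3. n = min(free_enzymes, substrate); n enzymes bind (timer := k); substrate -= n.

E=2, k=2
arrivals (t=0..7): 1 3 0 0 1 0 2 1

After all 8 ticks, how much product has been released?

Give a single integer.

Answer: 5

Derivation:
t=0: arr=1 -> substrate=0 bound=1 product=0
t=1: arr=3 -> substrate=2 bound=2 product=0
t=2: arr=0 -> substrate=1 bound=2 product=1
t=3: arr=0 -> substrate=0 bound=2 product=2
t=4: arr=1 -> substrate=0 bound=2 product=3
t=5: arr=0 -> substrate=0 bound=1 product=4
t=6: arr=2 -> substrate=0 bound=2 product=5
t=7: arr=1 -> substrate=1 bound=2 product=5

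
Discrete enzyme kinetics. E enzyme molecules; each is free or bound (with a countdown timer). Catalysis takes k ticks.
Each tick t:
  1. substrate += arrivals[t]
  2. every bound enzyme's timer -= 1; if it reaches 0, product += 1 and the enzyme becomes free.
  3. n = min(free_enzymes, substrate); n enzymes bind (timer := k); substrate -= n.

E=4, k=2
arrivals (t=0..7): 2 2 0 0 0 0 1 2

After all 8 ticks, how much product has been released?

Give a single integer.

Answer: 4

Derivation:
t=0: arr=2 -> substrate=0 bound=2 product=0
t=1: arr=2 -> substrate=0 bound=4 product=0
t=2: arr=0 -> substrate=0 bound=2 product=2
t=3: arr=0 -> substrate=0 bound=0 product=4
t=4: arr=0 -> substrate=0 bound=0 product=4
t=5: arr=0 -> substrate=0 bound=0 product=4
t=6: arr=1 -> substrate=0 bound=1 product=4
t=7: arr=2 -> substrate=0 bound=3 product=4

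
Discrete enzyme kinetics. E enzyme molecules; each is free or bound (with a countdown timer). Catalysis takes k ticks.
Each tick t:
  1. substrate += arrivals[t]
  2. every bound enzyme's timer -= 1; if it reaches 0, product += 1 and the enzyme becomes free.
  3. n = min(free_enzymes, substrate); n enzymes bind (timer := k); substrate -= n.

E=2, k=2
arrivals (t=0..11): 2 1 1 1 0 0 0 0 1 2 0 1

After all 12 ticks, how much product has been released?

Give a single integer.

Answer: 7

Derivation:
t=0: arr=2 -> substrate=0 bound=2 product=0
t=1: arr=1 -> substrate=1 bound=2 product=0
t=2: arr=1 -> substrate=0 bound=2 product=2
t=3: arr=1 -> substrate=1 bound=2 product=2
t=4: arr=0 -> substrate=0 bound=1 product=4
t=5: arr=0 -> substrate=0 bound=1 product=4
t=6: arr=0 -> substrate=0 bound=0 product=5
t=7: arr=0 -> substrate=0 bound=0 product=5
t=8: arr=1 -> substrate=0 bound=1 product=5
t=9: arr=2 -> substrate=1 bound=2 product=5
t=10: arr=0 -> substrate=0 bound=2 product=6
t=11: arr=1 -> substrate=0 bound=2 product=7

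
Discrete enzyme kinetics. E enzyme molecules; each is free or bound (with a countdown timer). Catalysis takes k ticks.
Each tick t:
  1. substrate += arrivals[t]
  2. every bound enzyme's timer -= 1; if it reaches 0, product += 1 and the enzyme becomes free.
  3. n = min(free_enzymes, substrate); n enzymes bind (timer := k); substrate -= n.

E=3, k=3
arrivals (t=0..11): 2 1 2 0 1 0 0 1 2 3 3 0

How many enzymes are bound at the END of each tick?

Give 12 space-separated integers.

Answer: 2 3 3 3 3 3 1 1 3 3 3 3

Derivation:
t=0: arr=2 -> substrate=0 bound=2 product=0
t=1: arr=1 -> substrate=0 bound=3 product=0
t=2: arr=2 -> substrate=2 bound=3 product=0
t=3: arr=0 -> substrate=0 bound=3 product=2
t=4: arr=1 -> substrate=0 bound=3 product=3
t=5: arr=0 -> substrate=0 bound=3 product=3
t=6: arr=0 -> substrate=0 bound=1 product=5
t=7: arr=1 -> substrate=0 bound=1 product=6
t=8: arr=2 -> substrate=0 bound=3 product=6
t=9: arr=3 -> substrate=3 bound=3 product=6
t=10: arr=3 -> substrate=5 bound=3 product=7
t=11: arr=0 -> substrate=3 bound=3 product=9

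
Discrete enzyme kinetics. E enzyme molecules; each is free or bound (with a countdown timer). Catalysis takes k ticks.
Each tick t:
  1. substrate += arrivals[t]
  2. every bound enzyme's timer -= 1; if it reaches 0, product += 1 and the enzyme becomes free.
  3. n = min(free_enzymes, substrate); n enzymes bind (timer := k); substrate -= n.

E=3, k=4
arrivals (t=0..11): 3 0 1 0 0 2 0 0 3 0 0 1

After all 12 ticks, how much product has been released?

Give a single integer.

Answer: 6

Derivation:
t=0: arr=3 -> substrate=0 bound=3 product=0
t=1: arr=0 -> substrate=0 bound=3 product=0
t=2: arr=1 -> substrate=1 bound=3 product=0
t=3: arr=0 -> substrate=1 bound=3 product=0
t=4: arr=0 -> substrate=0 bound=1 product=3
t=5: arr=2 -> substrate=0 bound=3 product=3
t=6: arr=0 -> substrate=0 bound=3 product=3
t=7: arr=0 -> substrate=0 bound=3 product=3
t=8: arr=3 -> substrate=2 bound=3 product=4
t=9: arr=0 -> substrate=0 bound=3 product=6
t=10: arr=0 -> substrate=0 bound=3 product=6
t=11: arr=1 -> substrate=1 bound=3 product=6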